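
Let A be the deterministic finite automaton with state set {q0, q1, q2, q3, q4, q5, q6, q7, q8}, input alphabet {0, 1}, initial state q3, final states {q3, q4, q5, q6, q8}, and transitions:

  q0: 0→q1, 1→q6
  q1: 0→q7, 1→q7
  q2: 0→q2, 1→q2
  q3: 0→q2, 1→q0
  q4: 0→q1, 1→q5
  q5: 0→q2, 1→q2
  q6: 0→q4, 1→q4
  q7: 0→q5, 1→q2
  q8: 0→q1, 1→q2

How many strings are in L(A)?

The useful subgraph on states {q0, q1, q3, q4, q5, q6, q7} is acyclic, so L(A) is finite; the longest accepting path visits 7 useful states, giving maximum string length 6.
Counting accepting paths from q3 by length: 1 of length 0, 1 of length 2, 2 of length 3, 4 of length 4, 4 of length 6. Total 12.

12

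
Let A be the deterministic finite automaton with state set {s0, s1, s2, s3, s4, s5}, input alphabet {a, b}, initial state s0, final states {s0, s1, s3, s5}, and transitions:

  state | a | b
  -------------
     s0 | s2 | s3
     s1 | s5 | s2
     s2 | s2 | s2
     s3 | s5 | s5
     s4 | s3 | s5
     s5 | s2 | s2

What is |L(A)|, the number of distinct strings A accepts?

4

The useful subgraph on states {s0, s3, s5} is acyclic, so L(A) is finite; the longest accepting path visits 3 useful states, giving maximum string length 2.
Counting accepting paths from s0 by length: 1 of length 0, 1 of length 1, 2 of length 2. Total 4.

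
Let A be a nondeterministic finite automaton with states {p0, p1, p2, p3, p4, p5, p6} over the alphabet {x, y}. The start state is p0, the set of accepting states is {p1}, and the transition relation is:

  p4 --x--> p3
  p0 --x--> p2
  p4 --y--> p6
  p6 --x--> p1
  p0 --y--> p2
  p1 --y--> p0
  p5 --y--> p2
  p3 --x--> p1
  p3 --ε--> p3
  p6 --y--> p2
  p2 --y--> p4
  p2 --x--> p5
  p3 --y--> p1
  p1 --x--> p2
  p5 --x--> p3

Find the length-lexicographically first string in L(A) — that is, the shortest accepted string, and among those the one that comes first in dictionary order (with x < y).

xxxx

A breadth-first search from p0 reaches an accepting state first via the path p0 → p2 → p5 → p3 → p1 on input xxxx.
No string of length < 4 is accepted (BFS exhausts all shorter strings without reaching an accepting state), and xxxx is the lexicographically least accepting string of length 4.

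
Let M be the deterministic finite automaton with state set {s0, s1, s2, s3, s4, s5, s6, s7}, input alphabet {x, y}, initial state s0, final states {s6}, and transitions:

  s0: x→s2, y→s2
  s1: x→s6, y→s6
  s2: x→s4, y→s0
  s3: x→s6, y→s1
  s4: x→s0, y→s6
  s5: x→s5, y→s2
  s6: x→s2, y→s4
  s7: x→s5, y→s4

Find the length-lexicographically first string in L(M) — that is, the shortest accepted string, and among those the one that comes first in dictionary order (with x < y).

xxy

A breadth-first search from s0 reaches an accepting state first via the path s0 → s2 → s4 → s6 on input xxy.
No string of length < 3 is accepted (BFS exhausts all shorter strings without reaching an accepting state), and xxy is the lexicographically least accepting string of length 3.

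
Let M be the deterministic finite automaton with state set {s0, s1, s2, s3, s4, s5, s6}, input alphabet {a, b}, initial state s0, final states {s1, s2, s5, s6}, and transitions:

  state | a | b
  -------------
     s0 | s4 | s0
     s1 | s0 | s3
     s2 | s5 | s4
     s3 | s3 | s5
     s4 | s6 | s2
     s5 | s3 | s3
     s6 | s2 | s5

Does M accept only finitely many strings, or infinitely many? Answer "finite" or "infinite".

infinite

State s0 is reachable from the start and can reach an accepting state, and it lies on the cycle s0 → s0.
Traversing that cycle any number of times yields accepted strings of unbounded length, so the language is infinite.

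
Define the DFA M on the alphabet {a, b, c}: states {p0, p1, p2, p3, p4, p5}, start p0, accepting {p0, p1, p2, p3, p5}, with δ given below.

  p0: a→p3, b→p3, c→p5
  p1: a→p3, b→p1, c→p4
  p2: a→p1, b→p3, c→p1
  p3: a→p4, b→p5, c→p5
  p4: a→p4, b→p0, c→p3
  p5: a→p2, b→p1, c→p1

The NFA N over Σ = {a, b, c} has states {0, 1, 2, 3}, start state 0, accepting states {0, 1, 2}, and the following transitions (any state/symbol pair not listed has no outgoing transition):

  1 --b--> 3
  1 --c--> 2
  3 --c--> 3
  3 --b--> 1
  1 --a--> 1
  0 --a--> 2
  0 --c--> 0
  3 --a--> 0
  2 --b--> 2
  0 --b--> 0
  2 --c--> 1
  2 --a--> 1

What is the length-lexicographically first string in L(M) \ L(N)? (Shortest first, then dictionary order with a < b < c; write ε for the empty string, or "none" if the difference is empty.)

The string aab is accepted by M but not by N.
No shorter string lies in the difference, and aab is the lexicographically first length-3 string in L(M) \ L(N).

aab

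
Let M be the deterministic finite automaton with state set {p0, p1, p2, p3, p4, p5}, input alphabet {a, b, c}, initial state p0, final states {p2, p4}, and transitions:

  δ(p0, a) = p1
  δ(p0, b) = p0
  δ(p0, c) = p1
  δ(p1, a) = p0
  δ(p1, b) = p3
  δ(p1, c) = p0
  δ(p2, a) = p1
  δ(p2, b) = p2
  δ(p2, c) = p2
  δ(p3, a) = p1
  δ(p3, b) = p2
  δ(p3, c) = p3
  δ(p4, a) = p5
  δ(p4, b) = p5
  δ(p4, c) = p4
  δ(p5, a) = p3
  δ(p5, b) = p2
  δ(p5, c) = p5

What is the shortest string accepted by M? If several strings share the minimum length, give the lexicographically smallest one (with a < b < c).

A breadth-first search from p0 reaches an accepting state first via the path p0 → p1 → p3 → p2 on input abb.
No string of length < 3 is accepted (BFS exhausts all shorter strings without reaching an accepting state), and abb is the lexicographically least accepting string of length 3.

abb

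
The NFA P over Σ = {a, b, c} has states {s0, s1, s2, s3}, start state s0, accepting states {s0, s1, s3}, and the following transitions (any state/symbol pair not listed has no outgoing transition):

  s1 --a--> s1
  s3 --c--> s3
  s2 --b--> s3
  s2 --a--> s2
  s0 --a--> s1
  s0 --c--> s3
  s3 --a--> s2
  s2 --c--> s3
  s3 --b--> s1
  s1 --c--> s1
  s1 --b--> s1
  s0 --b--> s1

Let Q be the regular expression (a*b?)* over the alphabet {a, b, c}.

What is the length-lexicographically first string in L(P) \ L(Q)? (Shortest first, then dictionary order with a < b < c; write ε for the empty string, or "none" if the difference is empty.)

c

The string c is accepted by P but not by Q.
No shorter string lies in the difference, and c is the lexicographically first length-1 string in L(P) \ L(Q).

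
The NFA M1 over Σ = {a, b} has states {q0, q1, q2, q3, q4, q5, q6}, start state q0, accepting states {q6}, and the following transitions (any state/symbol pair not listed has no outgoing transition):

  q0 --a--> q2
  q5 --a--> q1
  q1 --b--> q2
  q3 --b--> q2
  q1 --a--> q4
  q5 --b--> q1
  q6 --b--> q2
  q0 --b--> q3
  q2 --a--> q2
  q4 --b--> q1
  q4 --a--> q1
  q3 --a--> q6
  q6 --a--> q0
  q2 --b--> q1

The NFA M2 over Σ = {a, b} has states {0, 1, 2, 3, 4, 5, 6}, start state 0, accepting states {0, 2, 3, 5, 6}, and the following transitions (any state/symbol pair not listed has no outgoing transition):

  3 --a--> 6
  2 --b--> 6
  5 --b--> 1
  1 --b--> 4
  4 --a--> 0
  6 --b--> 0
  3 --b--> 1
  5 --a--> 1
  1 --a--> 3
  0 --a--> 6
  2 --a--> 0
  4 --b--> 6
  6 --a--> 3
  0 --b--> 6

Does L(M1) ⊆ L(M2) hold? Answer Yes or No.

Yes

Exploring the product automaton M1 × M2 from the start pair (q0, 0), following both machines on each input symbol, reaches 21 state pairs: (q0, 0), (q2, 6), (q3, 6), (q2, 3), (q1, 0), (q6, 3), (q2, 0), (q1, 1), (q4, 6), (q0, 6), (q2, 1), (q1, 6), (q4, 3), (q2, 4), (q1, 3), (q3, 0), (q1, 4), (q6, 6), (q4, 0), (q0, 3), (q3, 1).
M1 accepts in {q6} and M2 accepts in {0, 2, 3, 5, 6}. The reachable pairs whose M1-component is accepting are (q6, 3), (q6, 6); in each of them the M2-component is accepting too, so the product for L(M1) \ L(M2) (M1-component accepting, M2-component rejecting) has no reachable accepting pair and the difference is empty.
Hence every string in L(M1) is also in L(M2).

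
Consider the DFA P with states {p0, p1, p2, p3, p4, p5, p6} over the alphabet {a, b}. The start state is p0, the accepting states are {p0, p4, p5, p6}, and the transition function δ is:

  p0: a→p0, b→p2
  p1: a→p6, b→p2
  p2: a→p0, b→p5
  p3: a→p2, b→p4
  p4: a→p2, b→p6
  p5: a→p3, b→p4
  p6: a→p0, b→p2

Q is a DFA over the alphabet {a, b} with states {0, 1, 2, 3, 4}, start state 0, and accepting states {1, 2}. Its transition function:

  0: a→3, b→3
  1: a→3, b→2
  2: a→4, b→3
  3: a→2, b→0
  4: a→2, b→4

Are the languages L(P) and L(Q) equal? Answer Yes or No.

No

The empty string ε is accepted by P but rejected by Q.
So L(P) ≠ L(Q).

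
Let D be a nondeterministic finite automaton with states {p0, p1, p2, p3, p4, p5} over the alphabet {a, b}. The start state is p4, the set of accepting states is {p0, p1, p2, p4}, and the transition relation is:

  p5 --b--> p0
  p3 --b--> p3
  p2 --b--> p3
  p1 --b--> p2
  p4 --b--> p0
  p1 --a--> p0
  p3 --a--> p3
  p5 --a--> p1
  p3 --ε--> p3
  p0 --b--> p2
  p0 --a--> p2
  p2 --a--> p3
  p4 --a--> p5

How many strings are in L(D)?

The useful subgraph on states {p0, p1, p2, p4, p5} is acyclic, so L(D) is finite; the longest accepting path visits 5 useful states, giving maximum string length 4.
Counting accepting paths from p4 by length: 1 of length 0, 1 of length 1, 4 of length 2, 4 of length 3, 2 of length 4. Total 12.

12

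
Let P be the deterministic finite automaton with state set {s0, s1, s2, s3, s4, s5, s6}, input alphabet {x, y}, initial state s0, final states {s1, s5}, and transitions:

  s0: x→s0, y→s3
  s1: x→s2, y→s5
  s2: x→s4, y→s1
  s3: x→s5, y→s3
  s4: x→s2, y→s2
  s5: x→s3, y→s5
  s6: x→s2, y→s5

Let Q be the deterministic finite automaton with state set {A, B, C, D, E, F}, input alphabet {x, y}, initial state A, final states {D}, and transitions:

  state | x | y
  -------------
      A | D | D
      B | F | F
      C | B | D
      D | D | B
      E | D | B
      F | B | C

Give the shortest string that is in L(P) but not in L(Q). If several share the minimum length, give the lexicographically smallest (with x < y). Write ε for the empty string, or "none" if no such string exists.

xyx

The string xyx is accepted by P but not by Q.
No shorter string lies in the difference, and xyx is the lexicographically first length-3 string in L(P) \ L(Q).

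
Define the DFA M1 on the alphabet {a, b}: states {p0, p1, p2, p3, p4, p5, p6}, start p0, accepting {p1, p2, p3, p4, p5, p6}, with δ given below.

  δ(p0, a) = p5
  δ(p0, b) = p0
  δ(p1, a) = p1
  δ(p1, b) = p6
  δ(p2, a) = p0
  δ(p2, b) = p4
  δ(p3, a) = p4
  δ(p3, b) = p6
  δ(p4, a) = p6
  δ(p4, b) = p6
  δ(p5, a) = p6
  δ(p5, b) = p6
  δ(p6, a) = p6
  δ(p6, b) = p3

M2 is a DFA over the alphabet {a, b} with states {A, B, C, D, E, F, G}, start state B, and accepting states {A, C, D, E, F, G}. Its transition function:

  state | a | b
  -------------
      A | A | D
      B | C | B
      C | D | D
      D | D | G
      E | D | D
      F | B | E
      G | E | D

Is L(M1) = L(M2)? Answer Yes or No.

Exploring the product automaton M1 × M2 from the start pair (p0, B), following both machines on each input symbol, reaches 5 state pairs: (p0, B), (p5, C), (p6, D), (p3, G), (p4, E).
M1 accepts in {p1, p2, p3, p4, p5, p6} and M2 accepts in {A, C, D, E, F, G}. In every reachable pair the two components are either both accepting — (p5, C), (p6, D), (p3, G), (p4, E) — or both non-accepting, so no string is accepted by exactly one of the machines: L(M1) \ L(M2) and L(M2) \ L(M1) are both empty.
Hence every string is accepted by M1 iff it is accepted by M2, and the two languages coincide.

Yes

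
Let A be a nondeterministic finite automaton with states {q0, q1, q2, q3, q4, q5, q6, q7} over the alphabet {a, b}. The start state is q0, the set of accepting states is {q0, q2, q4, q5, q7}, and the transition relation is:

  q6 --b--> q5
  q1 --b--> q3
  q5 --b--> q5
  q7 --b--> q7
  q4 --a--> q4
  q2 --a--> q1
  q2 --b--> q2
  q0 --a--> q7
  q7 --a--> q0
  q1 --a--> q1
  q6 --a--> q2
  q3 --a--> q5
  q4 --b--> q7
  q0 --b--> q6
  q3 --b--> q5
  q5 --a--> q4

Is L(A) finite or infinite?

infinite

State q1 is reachable from the start and can reach an accepting state, and it lies on the cycle q1 → q1.
Traversing that cycle any number of times yields accepted strings of unbounded length, so the language is infinite.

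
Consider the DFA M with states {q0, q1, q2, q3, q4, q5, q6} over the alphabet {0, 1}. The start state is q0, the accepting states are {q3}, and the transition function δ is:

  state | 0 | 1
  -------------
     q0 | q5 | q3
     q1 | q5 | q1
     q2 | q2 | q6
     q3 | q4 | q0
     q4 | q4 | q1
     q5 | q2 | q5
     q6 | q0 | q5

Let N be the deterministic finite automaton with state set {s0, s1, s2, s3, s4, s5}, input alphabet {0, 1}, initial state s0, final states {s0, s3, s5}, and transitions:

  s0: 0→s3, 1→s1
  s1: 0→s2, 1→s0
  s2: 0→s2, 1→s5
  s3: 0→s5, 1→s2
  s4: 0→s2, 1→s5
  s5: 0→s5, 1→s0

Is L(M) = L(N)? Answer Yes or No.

The string 1 is accepted by M but rejected by N.
So L(M) ≠ L(N).

No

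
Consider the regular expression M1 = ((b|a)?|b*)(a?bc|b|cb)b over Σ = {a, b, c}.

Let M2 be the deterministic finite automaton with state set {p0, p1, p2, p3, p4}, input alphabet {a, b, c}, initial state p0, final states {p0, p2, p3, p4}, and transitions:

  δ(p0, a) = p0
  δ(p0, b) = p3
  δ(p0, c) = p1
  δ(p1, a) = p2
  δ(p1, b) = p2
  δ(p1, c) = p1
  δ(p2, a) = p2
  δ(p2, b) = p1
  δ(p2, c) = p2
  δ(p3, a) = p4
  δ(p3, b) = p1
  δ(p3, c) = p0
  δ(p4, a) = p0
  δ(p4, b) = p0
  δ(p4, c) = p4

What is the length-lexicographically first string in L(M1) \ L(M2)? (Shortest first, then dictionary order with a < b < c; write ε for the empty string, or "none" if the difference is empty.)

bb

The string bb is accepted by M1 but not by M2.
No shorter string lies in the difference, and bb is the lexicographically first length-2 string in L(M1) \ L(M2).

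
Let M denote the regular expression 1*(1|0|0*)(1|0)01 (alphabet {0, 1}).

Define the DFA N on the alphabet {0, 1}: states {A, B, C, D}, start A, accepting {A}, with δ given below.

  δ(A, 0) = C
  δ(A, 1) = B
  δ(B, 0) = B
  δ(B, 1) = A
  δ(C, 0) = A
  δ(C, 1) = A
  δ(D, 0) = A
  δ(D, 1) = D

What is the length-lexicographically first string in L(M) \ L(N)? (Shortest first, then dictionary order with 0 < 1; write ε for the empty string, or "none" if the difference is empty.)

The string 001 is accepted by M but not by N.
No shorter string lies in the difference, and 001 is the lexicographically first length-3 string in L(M) \ L(N).

001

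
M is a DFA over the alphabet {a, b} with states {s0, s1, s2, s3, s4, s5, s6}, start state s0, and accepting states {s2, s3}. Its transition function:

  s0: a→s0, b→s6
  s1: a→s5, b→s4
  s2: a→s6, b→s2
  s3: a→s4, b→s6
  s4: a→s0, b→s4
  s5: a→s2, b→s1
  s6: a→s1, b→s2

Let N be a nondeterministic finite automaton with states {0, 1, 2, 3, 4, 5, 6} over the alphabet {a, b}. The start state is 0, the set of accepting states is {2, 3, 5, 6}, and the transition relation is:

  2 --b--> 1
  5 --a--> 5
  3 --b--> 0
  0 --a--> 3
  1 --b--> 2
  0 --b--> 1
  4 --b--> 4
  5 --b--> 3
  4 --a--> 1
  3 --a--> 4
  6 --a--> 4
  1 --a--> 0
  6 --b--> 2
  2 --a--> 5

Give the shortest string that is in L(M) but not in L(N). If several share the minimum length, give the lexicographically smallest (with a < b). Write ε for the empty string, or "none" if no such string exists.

abb

The string abb is accepted by M but not by N.
No shorter string lies in the difference, and abb is the lexicographically first length-3 string in L(M) \ L(N).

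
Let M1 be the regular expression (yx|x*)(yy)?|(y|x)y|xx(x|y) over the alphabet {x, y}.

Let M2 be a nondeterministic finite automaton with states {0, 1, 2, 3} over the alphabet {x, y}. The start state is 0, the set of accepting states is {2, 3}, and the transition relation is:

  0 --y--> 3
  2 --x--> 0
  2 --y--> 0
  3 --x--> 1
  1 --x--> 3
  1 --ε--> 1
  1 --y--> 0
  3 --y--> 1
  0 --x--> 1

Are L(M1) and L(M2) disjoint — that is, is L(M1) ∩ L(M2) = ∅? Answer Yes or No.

The string xx is accepted by both M1 and M2.
Hence L(M1) ∩ L(M2) ≠ ∅.

No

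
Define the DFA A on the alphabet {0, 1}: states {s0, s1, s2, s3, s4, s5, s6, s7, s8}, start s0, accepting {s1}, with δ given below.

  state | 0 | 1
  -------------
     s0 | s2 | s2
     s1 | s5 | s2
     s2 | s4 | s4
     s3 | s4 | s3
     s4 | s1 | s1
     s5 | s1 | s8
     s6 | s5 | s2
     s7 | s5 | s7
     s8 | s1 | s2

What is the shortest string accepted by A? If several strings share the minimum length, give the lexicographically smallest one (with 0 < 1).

000

A breadth-first search from s0 reaches an accepting state first via the path s0 → s2 → s4 → s1 on input 000.
No string of length < 3 is accepted (BFS exhausts all shorter strings without reaching an accepting state), and 000 is the lexicographically least accepting string of length 3.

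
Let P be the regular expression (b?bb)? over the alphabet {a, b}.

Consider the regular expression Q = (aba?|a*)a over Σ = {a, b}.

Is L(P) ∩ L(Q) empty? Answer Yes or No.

Converting the expression P to a DFA (subset construction, then merging equivalent states) gives the minimal DFA with states {p0, p1, p2, p3, p4}, start state p0, accepting states {p0, p3, p4} and transitions p0: a→p1, b→p2; p1: a→p1, b→p1; p2: a→p1, b→p3; p3: a→p1, b→p4; p4: a→p1, b→p1.
Converting the expression Q to a DFA (subset construction, then merging equivalent states) gives the minimal DFA with states {q0, q1, q2, q3, q4, q5, q6}, start state q0, accepting states {q1, q3, q5, q6} and transitions q0: a→q1, b→q2; q1: a→q3, b→q4; q2: a→q2, b→q2; q3: a→q3, b→q2; q4: a→q5, b→q2; q5: a→q6, b→q2; q6: a→q2, b→q2.
Exploring the product automaton P × Q from the start pair (p0, q0), following both machines on each input symbol, reaches 10 state pairs: (p0, q0), (p1, q1), (p2, q2), (p1, q3), (p1, q4), (p1, q2), (p3, q2), (p1, q5), (p4, q2), (p1, q6).
P accepts in {p0, p3, p4} and Q accepts in {q1, q3, q5, q6}; no reachable pair has both components accepting, so no string drives both machines to acceptance simultaneously and L(P) ∩ L(Q) = ∅.
So no string is accepted by both, and the intersection is empty.

Yes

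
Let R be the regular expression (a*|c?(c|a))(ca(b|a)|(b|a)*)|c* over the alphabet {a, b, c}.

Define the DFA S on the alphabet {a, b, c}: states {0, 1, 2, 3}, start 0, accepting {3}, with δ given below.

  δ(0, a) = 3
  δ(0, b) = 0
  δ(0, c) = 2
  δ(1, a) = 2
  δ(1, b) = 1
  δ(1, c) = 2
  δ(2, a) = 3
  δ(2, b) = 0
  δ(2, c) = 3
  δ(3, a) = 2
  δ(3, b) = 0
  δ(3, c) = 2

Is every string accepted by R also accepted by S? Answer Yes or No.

No

The empty string ε is in L(R) but not in L(S).
So L(R) ⊄ L(S).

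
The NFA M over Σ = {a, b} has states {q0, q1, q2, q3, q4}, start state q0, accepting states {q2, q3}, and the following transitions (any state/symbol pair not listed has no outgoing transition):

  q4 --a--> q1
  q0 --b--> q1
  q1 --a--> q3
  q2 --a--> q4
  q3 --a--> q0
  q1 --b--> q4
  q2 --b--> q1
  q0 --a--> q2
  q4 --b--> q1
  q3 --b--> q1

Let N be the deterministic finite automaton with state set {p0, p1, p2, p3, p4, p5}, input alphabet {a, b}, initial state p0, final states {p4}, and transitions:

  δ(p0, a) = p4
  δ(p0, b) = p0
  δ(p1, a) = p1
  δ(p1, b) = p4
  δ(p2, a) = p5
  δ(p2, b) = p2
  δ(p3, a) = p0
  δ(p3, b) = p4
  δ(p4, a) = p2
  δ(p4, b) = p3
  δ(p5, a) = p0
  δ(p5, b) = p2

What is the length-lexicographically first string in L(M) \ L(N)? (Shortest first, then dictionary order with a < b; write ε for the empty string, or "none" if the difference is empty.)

The string aba is accepted by M but not by N.
No shorter string lies in the difference, and aba is the lexicographically first length-3 string in L(M) \ L(N).

aba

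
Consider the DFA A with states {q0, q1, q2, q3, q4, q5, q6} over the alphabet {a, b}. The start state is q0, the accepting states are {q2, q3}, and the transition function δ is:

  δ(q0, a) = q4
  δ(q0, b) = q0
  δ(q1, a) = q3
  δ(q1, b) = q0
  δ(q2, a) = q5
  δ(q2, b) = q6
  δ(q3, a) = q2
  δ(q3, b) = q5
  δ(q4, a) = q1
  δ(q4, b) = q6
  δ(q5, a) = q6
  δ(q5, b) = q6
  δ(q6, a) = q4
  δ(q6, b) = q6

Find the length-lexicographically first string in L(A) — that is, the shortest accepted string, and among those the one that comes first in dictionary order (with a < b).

A breadth-first search from q0 reaches an accepting state first via the path q0 → q4 → q1 → q3 on input aaa.
No string of length < 3 is accepted (BFS exhausts all shorter strings without reaching an accepting state), and aaa is the lexicographically least accepting string of length 3.

aaa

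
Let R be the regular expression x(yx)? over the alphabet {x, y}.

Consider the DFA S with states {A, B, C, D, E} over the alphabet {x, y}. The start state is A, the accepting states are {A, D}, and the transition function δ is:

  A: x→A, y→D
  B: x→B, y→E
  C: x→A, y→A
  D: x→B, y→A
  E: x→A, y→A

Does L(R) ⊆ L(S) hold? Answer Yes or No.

No

The string xyx is in L(R) but not in L(S).
So L(R) ⊄ L(S).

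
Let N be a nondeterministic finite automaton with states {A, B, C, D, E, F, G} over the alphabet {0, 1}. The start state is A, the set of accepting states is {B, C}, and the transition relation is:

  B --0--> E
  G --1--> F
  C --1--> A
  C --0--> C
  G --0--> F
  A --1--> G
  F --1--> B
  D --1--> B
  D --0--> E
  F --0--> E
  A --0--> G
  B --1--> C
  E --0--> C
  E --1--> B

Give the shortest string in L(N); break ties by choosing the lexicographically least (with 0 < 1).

001

A breadth-first search from A reaches an accepting state first via the path A → G → F → B on input 001.
No string of length < 3 is accepted (BFS exhausts all shorter strings without reaching an accepting state), and 001 is the lexicographically least accepting string of length 3.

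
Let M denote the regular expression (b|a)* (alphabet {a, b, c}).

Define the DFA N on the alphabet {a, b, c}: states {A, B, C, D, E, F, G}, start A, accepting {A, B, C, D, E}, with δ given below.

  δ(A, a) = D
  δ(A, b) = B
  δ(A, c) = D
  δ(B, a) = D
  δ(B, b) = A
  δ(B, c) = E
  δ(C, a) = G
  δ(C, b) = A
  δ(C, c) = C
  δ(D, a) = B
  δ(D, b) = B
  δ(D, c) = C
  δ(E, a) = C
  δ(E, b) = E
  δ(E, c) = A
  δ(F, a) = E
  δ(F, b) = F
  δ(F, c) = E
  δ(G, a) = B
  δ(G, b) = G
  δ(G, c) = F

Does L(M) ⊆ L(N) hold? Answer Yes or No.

Yes

Converting the expression M to a DFA (subset construction, then merging equivalent states) gives the minimal DFA with states {m0, m1}, start state m0, accepting states {m0} and transitions m0: a→m0, b→m0, c→m1; m1: a→m1, b→m1, c→m1.
Exploring the product automaton M × N from the start pair (m0, A), following both machines on each input symbol, reaches 10 state pairs: (m0, A), (m0, D), (m0, B), (m1, D), (m1, C), (m1, E), (m1, B), (m1, G), (m1, A), (m1, F).
M accepts in {m0} and N accepts in {A, B, C, D, E}. The reachable pairs whose M-component is accepting are (m0, A), (m0, D), (m0, B); in each of them the N-component is accepting too, so the product for L(M) \ L(N) (M-component accepting, N-component rejecting) has no reachable accepting pair and the difference is empty.
Hence every string in L(M) is also in L(N).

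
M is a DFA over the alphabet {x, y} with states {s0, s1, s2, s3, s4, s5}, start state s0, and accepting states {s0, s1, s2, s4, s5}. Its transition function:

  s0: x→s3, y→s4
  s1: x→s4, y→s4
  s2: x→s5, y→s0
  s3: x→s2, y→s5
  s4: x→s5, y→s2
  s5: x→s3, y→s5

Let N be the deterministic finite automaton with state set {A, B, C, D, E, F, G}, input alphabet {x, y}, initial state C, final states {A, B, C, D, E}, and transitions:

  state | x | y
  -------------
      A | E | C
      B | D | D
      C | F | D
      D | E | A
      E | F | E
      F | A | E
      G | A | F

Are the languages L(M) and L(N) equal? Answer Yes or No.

Yes

Exploring the product automaton M × N from the start pair (s0, C), following both machines on each input symbol, reaches 5 state pairs: (s0, C), (s3, F), (s4, D), (s2, A), (s5, E).
M accepts in {s0, s1, s2, s4, s5} and N accepts in {A, B, C, D, E}. In every reachable pair the two components are either both accepting — (s0, C), (s4, D), (s2, A), (s5, E) — or both non-accepting, so no string is accepted by exactly one of the machines: L(M) \ L(N) and L(N) \ L(M) are both empty.
Hence every string is accepted by M iff it is accepted by N, and the two languages coincide.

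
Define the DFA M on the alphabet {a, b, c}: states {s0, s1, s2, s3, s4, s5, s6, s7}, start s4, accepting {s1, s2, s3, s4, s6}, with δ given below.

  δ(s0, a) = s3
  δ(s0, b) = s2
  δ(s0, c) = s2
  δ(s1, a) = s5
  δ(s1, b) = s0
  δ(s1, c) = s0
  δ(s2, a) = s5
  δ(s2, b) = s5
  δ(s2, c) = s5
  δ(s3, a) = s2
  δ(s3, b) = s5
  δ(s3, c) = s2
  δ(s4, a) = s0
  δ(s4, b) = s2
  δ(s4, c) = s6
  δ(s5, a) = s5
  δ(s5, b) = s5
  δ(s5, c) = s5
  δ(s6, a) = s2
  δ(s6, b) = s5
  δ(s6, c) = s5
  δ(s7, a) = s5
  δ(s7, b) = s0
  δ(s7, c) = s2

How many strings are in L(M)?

9

The useful subgraph on states {s0, s2, s3, s4, s6} is acyclic, so L(M) is finite; the longest accepting path visits 4 useful states, giving maximum string length 3.
Counting accepting paths from s4 by length: 1 of length 0, 2 of length 1, 4 of length 2, 2 of length 3. Total 9.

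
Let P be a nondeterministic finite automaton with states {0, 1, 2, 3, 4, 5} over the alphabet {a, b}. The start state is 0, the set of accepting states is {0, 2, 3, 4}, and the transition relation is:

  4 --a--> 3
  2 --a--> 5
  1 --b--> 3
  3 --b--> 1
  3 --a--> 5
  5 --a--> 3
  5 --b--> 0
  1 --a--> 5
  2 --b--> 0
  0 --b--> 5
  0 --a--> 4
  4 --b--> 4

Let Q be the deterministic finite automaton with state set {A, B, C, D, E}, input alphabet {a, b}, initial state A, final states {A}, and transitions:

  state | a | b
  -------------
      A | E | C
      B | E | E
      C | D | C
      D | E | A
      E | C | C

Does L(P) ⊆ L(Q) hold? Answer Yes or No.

The string a is in L(P) but not in L(Q).
So L(P) ⊄ L(Q).

No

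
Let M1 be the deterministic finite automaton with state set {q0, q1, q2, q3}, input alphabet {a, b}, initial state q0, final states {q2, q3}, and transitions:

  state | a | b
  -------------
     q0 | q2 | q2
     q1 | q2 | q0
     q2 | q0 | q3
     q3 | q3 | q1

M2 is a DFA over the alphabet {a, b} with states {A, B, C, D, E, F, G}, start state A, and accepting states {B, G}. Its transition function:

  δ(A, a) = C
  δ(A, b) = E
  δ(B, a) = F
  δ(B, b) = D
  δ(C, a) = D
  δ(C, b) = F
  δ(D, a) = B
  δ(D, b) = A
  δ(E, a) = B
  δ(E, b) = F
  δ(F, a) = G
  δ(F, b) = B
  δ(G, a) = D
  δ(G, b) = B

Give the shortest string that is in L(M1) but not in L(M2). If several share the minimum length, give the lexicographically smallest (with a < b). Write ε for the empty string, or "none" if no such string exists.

The string a is accepted by M1 but not by M2.
No shorter string lies in the difference, and a is the lexicographically first length-1 string in L(M1) \ L(M2).

a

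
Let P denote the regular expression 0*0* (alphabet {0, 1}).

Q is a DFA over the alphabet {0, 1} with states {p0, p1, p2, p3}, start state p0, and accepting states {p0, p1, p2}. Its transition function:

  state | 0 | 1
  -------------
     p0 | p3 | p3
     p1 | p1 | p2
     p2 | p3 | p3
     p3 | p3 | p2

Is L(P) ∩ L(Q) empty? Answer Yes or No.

The empty string ε is accepted by both P and Q.
Hence L(P) ∩ L(Q) ≠ ∅.

No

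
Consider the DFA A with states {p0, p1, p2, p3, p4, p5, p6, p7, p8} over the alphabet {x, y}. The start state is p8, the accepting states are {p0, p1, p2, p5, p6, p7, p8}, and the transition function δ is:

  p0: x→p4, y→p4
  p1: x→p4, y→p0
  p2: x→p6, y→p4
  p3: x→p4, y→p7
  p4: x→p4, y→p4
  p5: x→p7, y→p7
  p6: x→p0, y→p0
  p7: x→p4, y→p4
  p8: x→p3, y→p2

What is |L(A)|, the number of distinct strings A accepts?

The useful subgraph on states {p0, p2, p3, p6, p7, p8} is acyclic, so L(A) is finite; the longest accepting path visits 4 useful states, giving maximum string length 3.
Counting accepting paths from p8 by length: 1 of length 0, 1 of length 1, 2 of length 2, 2 of length 3. Total 6.

6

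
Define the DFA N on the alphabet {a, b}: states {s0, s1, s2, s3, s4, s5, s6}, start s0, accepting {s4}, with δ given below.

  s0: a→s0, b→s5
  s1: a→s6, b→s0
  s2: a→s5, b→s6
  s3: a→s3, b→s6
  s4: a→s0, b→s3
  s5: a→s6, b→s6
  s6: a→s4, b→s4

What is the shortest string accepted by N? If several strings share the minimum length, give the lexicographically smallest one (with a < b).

A breadth-first search from s0 reaches an accepting state first via the path s0 → s5 → s6 → s4 on input baa.
No string of length < 3 is accepted (BFS exhausts all shorter strings without reaching an accepting state), and baa is the lexicographically least accepting string of length 3.

baa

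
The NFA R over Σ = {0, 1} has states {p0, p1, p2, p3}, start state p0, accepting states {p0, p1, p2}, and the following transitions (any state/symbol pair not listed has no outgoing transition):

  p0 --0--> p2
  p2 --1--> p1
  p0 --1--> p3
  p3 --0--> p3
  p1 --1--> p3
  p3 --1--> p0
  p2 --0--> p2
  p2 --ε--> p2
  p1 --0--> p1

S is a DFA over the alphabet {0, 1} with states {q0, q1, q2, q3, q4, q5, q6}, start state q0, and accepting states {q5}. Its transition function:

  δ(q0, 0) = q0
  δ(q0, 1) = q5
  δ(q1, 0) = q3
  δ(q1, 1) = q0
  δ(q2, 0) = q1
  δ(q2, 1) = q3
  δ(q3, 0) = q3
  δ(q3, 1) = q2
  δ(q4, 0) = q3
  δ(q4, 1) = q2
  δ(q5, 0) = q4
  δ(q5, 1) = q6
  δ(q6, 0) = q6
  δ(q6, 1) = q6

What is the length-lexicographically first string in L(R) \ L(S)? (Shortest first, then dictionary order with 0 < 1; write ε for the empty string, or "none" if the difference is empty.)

The empty string ε is accepted by R but not by S.
Since ε is the unique shortest string, it is the required witness.

ε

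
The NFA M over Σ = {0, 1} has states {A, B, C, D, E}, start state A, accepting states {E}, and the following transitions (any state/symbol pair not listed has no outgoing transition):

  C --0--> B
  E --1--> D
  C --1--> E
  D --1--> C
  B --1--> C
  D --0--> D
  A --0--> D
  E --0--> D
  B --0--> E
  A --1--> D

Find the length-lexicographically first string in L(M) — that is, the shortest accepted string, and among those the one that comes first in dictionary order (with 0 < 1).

A breadth-first search from A reaches an accepting state first via the path A → D → C → E on input 011.
No string of length < 3 is accepted (BFS exhausts all shorter strings without reaching an accepting state), and 011 is the lexicographically least accepting string of length 3.

011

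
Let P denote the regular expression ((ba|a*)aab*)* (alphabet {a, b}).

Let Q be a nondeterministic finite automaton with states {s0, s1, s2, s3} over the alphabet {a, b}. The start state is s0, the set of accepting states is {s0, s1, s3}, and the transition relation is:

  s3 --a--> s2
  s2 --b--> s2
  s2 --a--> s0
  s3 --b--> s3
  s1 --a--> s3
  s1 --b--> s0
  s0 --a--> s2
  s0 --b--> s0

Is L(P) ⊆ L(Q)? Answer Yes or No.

No

The string aaa is in L(P) but not in L(Q).
So L(P) ⊄ L(Q).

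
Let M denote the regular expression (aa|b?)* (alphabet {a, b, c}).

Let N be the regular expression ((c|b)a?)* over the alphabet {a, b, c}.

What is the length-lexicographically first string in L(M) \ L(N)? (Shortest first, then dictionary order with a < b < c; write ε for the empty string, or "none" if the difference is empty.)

aa

The string aa is accepted by M but not by N.
No shorter string lies in the difference, and aa is the lexicographically first length-2 string in L(M) \ L(N).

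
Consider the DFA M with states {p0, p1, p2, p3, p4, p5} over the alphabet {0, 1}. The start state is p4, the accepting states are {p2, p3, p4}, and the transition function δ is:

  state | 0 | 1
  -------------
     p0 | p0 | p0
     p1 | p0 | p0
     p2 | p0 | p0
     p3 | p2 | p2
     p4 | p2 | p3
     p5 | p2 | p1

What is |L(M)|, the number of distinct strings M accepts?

The useful subgraph on states {p2, p3, p4} is acyclic, so L(M) is finite; the longest accepting path visits 3 useful states, giving maximum string length 2.
Counting accepting paths from p4 by length: 1 of length 0, 2 of length 1, 2 of length 2. Total 5.

5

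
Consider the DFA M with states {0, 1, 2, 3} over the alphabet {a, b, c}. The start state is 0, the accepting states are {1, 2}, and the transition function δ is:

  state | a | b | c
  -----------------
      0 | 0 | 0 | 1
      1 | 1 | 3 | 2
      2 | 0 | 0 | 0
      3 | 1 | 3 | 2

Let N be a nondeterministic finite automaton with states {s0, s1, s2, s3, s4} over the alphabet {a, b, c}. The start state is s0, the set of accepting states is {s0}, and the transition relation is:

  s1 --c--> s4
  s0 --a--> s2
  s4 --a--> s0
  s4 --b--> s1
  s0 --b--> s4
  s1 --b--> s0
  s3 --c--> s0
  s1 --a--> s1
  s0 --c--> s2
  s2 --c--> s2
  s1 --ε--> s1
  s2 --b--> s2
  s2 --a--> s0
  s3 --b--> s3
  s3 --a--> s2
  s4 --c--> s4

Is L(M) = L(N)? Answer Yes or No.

No

The string c is accepted by M but rejected by N.
So L(M) ≠ L(N).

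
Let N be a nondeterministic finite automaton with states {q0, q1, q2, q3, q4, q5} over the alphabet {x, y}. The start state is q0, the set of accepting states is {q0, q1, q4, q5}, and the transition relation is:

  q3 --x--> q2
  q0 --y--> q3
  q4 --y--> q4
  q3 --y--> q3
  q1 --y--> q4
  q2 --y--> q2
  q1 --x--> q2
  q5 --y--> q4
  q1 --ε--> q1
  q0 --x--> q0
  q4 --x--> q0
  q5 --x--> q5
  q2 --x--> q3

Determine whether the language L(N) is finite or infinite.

infinite

State q0 is reachable from the start and can reach an accepting state, and it lies on the cycle q0 → q0.
Traversing that cycle any number of times yields accepted strings of unbounded length, so the language is infinite.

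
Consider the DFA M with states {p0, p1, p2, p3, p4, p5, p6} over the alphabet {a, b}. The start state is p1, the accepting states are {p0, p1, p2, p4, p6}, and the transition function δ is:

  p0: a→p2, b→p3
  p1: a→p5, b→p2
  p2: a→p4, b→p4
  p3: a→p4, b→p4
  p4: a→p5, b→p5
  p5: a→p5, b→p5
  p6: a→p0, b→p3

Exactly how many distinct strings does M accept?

The useful subgraph on states {p1, p2, p4} is acyclic, so L(M) is finite; the longest accepting path visits 3 useful states, giving maximum string length 2.
Counting accepting paths from p1 by length: 1 of length 0, 1 of length 1, 2 of length 2. Total 4.

4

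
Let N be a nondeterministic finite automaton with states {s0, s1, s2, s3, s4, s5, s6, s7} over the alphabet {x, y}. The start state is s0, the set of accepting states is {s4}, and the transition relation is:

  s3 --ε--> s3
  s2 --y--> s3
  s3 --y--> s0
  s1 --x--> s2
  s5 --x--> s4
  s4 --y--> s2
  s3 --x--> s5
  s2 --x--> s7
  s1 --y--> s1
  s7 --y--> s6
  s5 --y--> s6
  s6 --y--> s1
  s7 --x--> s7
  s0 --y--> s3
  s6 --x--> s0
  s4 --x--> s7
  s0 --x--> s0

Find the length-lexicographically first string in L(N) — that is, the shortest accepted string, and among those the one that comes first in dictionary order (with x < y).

yxx

A breadth-first search from s0 reaches an accepting state first via the path s0 → s3 → s5 → s4 on input yxx.
No string of length < 3 is accepted (BFS exhausts all shorter strings without reaching an accepting state), and yxx is the lexicographically least accepting string of length 3.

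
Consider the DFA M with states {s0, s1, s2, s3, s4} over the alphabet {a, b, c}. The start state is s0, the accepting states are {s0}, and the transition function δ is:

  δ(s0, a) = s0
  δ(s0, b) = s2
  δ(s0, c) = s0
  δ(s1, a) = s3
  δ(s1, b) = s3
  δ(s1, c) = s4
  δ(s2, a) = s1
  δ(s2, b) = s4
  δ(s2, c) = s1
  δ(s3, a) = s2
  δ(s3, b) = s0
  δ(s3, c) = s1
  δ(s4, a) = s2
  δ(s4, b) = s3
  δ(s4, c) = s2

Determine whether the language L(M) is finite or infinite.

infinite

State s0 is reachable from the start and can reach an accepting state, and it lies on the cycle s0 → s0.
Traversing that cycle any number of times yields accepted strings of unbounded length, so the language is infinite.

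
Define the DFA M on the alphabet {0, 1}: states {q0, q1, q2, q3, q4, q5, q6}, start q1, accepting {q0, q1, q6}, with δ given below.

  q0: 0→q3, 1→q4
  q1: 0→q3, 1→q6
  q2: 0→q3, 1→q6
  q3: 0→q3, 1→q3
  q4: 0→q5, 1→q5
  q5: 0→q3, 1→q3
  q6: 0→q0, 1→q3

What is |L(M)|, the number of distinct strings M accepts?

The useful subgraph on states {q0, q1, q6} is acyclic, so L(M) is finite; the longest accepting path visits 3 useful states, giving maximum string length 2.
Counting accepting paths from q1 by length: 1 of length 0, 1 of length 1, 1 of length 2. Total 3.

3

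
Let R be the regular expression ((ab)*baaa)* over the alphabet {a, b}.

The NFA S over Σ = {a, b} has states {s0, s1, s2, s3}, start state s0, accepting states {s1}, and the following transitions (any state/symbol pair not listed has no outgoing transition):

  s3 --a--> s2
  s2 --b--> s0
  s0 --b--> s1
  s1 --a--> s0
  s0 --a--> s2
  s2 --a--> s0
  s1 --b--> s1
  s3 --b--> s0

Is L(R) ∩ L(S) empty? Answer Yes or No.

Yes

Converting the expression R to a DFA (subset construction, then merging equivalent states) gives the minimal DFA with states {r0, r1, r2, r3, r4, r5, r6}, start state r0, accepting states {r0} and transitions r0: a→r1, b→r2; r1: a→r3, b→r4; r2: a→r5, b→r3; r3: a→r3, b→r3; r4: a→r1, b→r2; r5: a→r6, b→r3; r6: a→r0, b→r3.
Exploring the product automaton R × S from the start pair (r0, s0), following both machines on each input symbol, reaches 9 state pairs: (r0, s0), (r1, s2), (r2, s1), (r3, s0), (r4, s0), (r5, s0), (r3, s1), (r3, s2), (r6, s2).
R accepts in {r0} and S accepts in {s1}; no reachable pair has both components accepting, so no string drives both machines to acceptance simultaneously and L(R) ∩ L(S) = ∅.
So no string is accepted by both, and the intersection is empty.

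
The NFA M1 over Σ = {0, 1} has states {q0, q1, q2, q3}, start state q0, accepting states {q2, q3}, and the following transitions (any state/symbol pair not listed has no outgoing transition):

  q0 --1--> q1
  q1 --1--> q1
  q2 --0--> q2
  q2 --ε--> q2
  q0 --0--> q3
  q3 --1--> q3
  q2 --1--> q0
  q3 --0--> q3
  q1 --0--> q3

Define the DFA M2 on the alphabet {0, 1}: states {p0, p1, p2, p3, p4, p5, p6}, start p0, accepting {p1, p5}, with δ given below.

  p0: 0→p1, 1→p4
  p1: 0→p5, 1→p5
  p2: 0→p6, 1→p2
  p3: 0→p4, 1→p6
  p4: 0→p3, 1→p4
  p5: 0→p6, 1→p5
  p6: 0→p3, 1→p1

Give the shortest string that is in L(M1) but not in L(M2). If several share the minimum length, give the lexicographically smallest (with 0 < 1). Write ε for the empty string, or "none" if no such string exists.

The string 10 is accepted by M1 but not by M2.
No shorter string lies in the difference, and 10 is the lexicographically first length-2 string in L(M1) \ L(M2).

10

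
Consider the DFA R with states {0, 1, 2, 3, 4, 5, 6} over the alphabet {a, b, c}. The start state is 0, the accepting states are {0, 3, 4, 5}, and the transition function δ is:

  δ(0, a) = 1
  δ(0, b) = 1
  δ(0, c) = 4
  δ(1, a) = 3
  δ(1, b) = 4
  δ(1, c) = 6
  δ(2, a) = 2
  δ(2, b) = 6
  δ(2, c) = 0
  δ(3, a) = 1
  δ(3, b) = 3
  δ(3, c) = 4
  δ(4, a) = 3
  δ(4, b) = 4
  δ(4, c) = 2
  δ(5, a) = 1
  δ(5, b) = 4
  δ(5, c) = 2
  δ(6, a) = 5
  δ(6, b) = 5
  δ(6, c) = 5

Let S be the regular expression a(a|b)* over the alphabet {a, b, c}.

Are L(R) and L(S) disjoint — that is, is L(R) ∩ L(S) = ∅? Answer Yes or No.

The string aa is accepted by both R and S.
Hence L(R) ∩ L(S) ≠ ∅.

No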